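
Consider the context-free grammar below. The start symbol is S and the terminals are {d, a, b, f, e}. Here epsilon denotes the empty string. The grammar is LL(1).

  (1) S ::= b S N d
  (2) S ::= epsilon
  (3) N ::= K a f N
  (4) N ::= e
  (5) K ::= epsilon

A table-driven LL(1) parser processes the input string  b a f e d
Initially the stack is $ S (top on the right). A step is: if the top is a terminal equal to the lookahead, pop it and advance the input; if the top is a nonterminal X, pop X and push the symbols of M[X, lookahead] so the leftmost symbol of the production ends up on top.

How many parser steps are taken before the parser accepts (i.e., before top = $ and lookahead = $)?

10

step 1: stack=$ S  input=b a f e d $  — expand S ::= b S N d
step 2: stack=$ d N S b  input=b a f e d $  — match b
step 3: stack=$ d N S  input=a f e d $  — expand S ::= epsilon
step 4: stack=$ d N  input=a f e d $  — expand N ::= K a f N
step 5: stack=$ d N f a K  input=a f e d $  — expand K ::= epsilon
step 6: stack=$ d N f a  input=a f e d $  — match a
step 7: stack=$ d N f  input=f e d $  — match f
step 8: stack=$ d N  input=e d $  — expand N ::= e
step 9: stack=$ d e  input=e d $  — match e
step 10: stack=$ d  input=d $  — match d
Accept reached after 10 steps.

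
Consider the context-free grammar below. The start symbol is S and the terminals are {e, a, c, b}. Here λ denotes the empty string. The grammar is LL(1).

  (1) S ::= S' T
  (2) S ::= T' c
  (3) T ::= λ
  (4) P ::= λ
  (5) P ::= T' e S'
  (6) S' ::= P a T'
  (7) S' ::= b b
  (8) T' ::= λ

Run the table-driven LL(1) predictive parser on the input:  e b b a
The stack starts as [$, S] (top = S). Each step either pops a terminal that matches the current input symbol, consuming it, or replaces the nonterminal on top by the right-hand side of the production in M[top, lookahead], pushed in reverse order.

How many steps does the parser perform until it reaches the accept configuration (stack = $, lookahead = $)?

11

step 1: stack=$ S  input=e b b a $  — expand S ::= S' T
step 2: stack=$ T S'  input=e b b a $  — expand S' ::= P a T'
step 3: stack=$ T T' a P  input=e b b a $  — expand P ::= T' e S'
step 4: stack=$ T T' a S' e T'  input=e b b a $  — expand T' ::= λ
step 5: stack=$ T T' a S' e  input=e b b a $  — match e
step 6: stack=$ T T' a S'  input=b b a $  — expand S' ::= b b
step 7: stack=$ T T' a b b  input=b b a $  — match b
step 8: stack=$ T T' a b  input=b a $  — match b
step 9: stack=$ T T' a  input=a $  — match a
step 10: stack=$ T T'  input=$  — expand T' ::= λ
step 11: stack=$ T  input=$  — expand T ::= λ
Accept reached after 11 steps.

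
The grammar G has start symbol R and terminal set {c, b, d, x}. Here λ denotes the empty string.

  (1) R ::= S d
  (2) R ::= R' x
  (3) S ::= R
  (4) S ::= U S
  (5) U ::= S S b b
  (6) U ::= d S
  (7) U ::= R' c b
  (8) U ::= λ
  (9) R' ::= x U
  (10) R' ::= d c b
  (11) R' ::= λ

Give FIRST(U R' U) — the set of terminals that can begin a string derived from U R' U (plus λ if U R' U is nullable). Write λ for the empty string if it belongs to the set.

FIRST(R'): from R'::=x U we get {x}; from R'::=d c b we get {d}; from R'::=λ we get {λ}. So FIRST(R') = {λ, d, x}.
FIRST(R): from R::=S d we get {c, d, x}; from R::=R' x we get {d, x}. So FIRST(R) = {c, d, x}.
FIRST(S): from S::=R we get {c, d, x}; from S::=U S we get {c, d, x}. So FIRST(S) = {c, d, x}.
FIRST(U): from U::=S S b b we get {c, d, x}; from U::=d S we get {d}; from U::=R' c b we get {c, d, x}; from U::=λ we get {λ}. So FIRST(U) = {λ, c, d, x}.
FIRST(U R' U): take FIRST of each symbol in turn, carrying on past any symbol whose FIRST contains λ; result {λ, c, d, x}.

{λ, c, d, x}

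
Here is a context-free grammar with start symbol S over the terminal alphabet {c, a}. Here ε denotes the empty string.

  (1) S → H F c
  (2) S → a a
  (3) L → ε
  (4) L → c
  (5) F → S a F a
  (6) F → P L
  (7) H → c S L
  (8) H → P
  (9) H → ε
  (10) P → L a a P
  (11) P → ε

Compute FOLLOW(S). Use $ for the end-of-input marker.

FIRST(L): from L→ε we get {ε}; from L→c we get {c}. So FIRST(L) = {ε, c}.
FIRST(P): from P→L a a P we get {a, c}; from P→ε we get {ε}. So FIRST(P) = {ε, a, c}.
FIRST(H): from H→c S L we get {c}; from H→P we get {ε, a, c}; from H→ε we get {ε}. So FIRST(H) = {ε, a, c}.
FIRST(S): from S→H F c we get {a, c}; from S→a a we get {a}. So FIRST(S) = {a, c}.
FIRST(F): from F→S a F a we get {a, c}; from F→P L we get {ε, a, c}. So FIRST(F) = {ε, a, c}.
FOLLOW(S) includes $ since S is the start symbol.
FOLLOW(F): in S→H F c, F is followed by c with FIRST {c}; in F→S a F a, F is followed by a with FIRST {a}. Thus FOLLOW(F) = {a, c}.
FOLLOW(H): in S→H F c, H is followed by F c with FIRST {a, c}. Thus FOLLOW(H) = {a, c}.
FOLLOW(S): in F→S a F a, S is followed by a F a with FIRST {a}; in H→c S L, S is followed by L with FIRST {ε, c}; in H→c S L, the suffix after S is nullable, so FOLLOW(S) ⊇ FOLLOW(H) = {a, c}. Thus FOLLOW(S) = {$, a, c}.
FOLLOW(L): in F→P L, the suffix after L is empty, so FOLLOW(L) ⊇ FOLLOW(F) = {a, c}; in H→c S L, the suffix after L is empty, so FOLLOW(L) ⊇ FOLLOW(H) = {a, c}; in P→L a a P, L is followed by a a P with FIRST {a}. Thus FOLLOW(L) = {a, c}.
FOLLOW(P): in F→P L, P is followed by L with FIRST {ε, c}; in F→P L, the suffix after P is nullable, so FOLLOW(P) ⊇ FOLLOW(F) = {a, c}; in H→P, the suffix after P is empty, so FOLLOW(P) ⊇ FOLLOW(H) = {a, c}; in P→L a a P, the suffix after P is empty (adds nothing new). Thus FOLLOW(P) = {a, c}.

{$, a, c}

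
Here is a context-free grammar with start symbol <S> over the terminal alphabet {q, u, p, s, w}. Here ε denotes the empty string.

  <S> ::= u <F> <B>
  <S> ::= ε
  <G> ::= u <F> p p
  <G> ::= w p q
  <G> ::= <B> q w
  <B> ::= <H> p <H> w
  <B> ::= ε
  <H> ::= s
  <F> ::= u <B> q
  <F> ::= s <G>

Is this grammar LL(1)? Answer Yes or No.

FIRST(<S>) = {ε, u}
FIRST(<G>) = {q, s, u, w}
FIRST(<B>) = {ε, s}
FIRST(<H>) = {s}
FIRST(<F>) = {s, u}
FOLLOW(<S>) = {$}
FOLLOW(<G>) = {$, p, s}
FOLLOW(<B>) = {$, q}
FOLLOW(<H>) = {p, w}
FOLLOW(<F>) = {$, p, s}
Each cell of M receives at most one production.

Yes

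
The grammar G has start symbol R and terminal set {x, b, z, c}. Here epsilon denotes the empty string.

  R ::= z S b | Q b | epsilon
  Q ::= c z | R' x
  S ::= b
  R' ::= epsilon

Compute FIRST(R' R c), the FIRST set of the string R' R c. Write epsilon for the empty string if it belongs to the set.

{c, x, z}

FIRST(S) = {b}
FIRST(R') = {epsilon}
FIRST(Q) = {c, x}  (via R' x)
FIRST(R) = {epsilon, c, x, z}  (via Q b)
FIRST(R' R c): take FIRST of each symbol in turn, carrying on past any symbol whose FIRST contains epsilon; result {c, x, z}.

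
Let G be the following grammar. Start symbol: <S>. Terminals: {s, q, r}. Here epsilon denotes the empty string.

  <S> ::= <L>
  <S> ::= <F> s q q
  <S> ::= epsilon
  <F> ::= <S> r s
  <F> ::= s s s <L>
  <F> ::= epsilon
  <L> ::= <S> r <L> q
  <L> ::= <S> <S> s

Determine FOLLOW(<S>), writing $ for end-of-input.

{$, r, s}

FIRST(<S>): from <S>::=<L> we get {r, s}; from <S>::=<F> s q q we get {r, s}; from <S>::=epsilon we get {epsilon}. So FIRST(<S>) = {epsilon, r, s}.
FIRST(<F>): from <F>::=<S> r s we get {r, s}; from <F>::=s s s <L> we get {s}; from <F>::=epsilon we get {epsilon}. So FIRST(<F>) = {epsilon, r, s}.
FIRST(<L>): from <L>::=<S> r <L> q we get {r, s}; from <L>::=<S> <S> s we get {r, s}. So FIRST(<L>) = {r, s}.
FOLLOW(<S>) includes $ since <S> is the start symbol.
FOLLOW(<S>): in <F>::=<S> r s, <S> is followed by r s with FIRST {r}; in <L>::=<S> r <L> q, <S> is followed by r <L> q with FIRST {r}; in <L>::=<S> <S> s (occurrence 1), <S> is followed by <S> s with FIRST {r, s}; in <L>::=<S> <S> s (occurrence 2), <S> is followed by s with FIRST {s}. Thus FOLLOW(<S>) = {$, r, s}.
FOLLOW(<F>): in <S>::=<F> s q q, <F> is followed by s q q with FIRST {s}. Thus FOLLOW(<F>) = {s}.
FOLLOW(<L>): in <S>::=<L>, the suffix after <L> is empty, so FOLLOW(<L>) ⊇ FOLLOW(<S>) = {$, r, s}; in <F>::=s s s <L>, the suffix after <L> is empty, so FOLLOW(<L>) ⊇ FOLLOW(<F>) = {s}; in <L>::=<S> r <L> q, <L> is followed by q with FIRST {q}. Thus FOLLOW(<L>) = {$, q, r, s}.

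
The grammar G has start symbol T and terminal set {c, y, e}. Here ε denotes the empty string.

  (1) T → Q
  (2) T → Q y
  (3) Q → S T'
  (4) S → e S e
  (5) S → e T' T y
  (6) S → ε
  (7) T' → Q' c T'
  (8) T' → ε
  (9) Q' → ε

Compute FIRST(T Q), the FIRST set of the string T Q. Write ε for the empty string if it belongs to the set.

{ε, c, e, y}

FIRST(S): from S→e S e we get {e}; from S→e T' T y we get {e}; from S→ε we get {ε}. So FIRST(S) = {ε, e}.
FIRST(Q'): from Q'→ε we get {ε}. So FIRST(Q') = {ε}.
FIRST(T'): from T'→Q' c T' we get {c}; from T'→ε we get {ε}. So FIRST(T') = {ε, c}.
FIRST(Q): from Q→S T' we get {ε, c, e}. So FIRST(Q) = {ε, c, e}.
FIRST(T): from T→Q we get {ε, c, e}; from T→Q y we get {c, e, y}. So FIRST(T) = {ε, c, e, y}.
FIRST(T Q): take FIRST of each symbol in turn, carrying on past any symbol whose FIRST contains ε; result {ε, c, e, y}.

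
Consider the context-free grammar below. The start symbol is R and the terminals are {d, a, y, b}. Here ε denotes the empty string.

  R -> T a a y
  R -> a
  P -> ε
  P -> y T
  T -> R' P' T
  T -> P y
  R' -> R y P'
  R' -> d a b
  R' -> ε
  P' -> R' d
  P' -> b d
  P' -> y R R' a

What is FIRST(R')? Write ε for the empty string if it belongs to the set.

FIRST(P): from P->ε we get {ε}; from P->y T we get {y}. So FIRST(P) = {ε, y}.
FIRST(R): from R->T a a y we get {a, b, d, y}; from R->a we get {a}. So FIRST(R) = {a, b, d, y}.
FIRST(R'): from R'->R y P' we get {a, b, d, y}; from R'->d a b we get {d}; from R'->ε we get {ε}. So FIRST(R') = {ε, a, b, d, y}.
FIRST(P'): from P'->R' d we get {a, b, d, y}; from P'->b d we get {b}; from P'->y R R' a we get {y}. So FIRST(P') = {a, b, d, y}.
FIRST(T): from T->R' P' T we get {a, b, d, y}; from T->P y we get {y}. So FIRST(T) = {a, b, d, y}.

{ε, a, b, d, y}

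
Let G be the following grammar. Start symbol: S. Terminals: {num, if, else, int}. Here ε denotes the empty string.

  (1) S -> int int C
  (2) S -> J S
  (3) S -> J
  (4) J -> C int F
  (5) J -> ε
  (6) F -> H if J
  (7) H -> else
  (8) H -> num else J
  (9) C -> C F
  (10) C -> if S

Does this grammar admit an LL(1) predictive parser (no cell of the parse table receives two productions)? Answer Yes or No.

No

FIRST(S) = {ε, if, int}
FIRST(J) = {ε, if}
FIRST(F) = {else, num}
FIRST(H) = {else, num}
FIRST(C) = {if}
FOLLOW(S) = {$, else, int, num}
FOLLOW(J) = {$, else, if, int, num}
FOLLOW(F) = {$, else, if, int, num}
FOLLOW(H) = {if}
FOLLOW(C) = {$, else, int, num}
Cell M[C, if] receives both C -> C F and C -> if S — the grammar is not LL(1).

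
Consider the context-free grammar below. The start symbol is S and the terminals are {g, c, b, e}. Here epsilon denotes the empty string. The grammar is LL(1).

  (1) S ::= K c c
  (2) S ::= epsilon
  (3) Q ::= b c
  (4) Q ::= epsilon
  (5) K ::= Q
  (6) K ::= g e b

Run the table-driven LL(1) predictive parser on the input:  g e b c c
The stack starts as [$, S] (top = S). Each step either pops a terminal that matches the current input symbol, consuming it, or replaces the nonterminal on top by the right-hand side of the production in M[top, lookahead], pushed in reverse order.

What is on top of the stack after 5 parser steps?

c

     Stack        Input        Action
  1  $ S          g e b c c $  expand S ::= K c c
  2  $ c c K      g e b c c $  expand K ::= g e b
  3  $ c c b e g  g e b c c $  match g
  4  $ c c b e    e b c c $    match e
  5  $ c c b      b c c $      match b
Stack after step 5: $ c c (top = c).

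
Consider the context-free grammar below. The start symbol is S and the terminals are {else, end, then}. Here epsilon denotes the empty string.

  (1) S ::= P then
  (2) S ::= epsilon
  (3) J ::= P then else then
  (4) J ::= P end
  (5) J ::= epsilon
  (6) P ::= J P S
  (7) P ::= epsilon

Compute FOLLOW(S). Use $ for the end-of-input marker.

{$, end, then}

FIRST(S) = {epsilon, end, then}  (via P then)
FIRST(J) = {epsilon, end, then}  (via P then else then, P end)
FIRST(P) = {epsilon, end, then}  (via J P S)
FOLLOW(S) includes $ since S is the start symbol.
FOLLOW(P): in S::=P then, P is followed by then with FIRST {then}; in J::=P then else then, P is followed by then else then with FIRST {then}; in J::=P end, P is followed by end with FIRST {end}; in P::=J P S, P is followed by S with FIRST {epsilon, end, then}; in P::=J P S, the suffix after P is nullable (adds nothing new). Thus FOLLOW(P) = {end, then}.
FOLLOW(S): in P::=J P S, the suffix after S is empty, so FOLLOW(S) ⊇ FOLLOW(P) = {end, then}. Thus FOLLOW(S) = {$, end, then}.
FOLLOW(J): in P::=J P S, J is followed by P S with FIRST {epsilon, end, then}; in P::=J P S, the suffix after J is nullable, so FOLLOW(J) ⊇ FOLLOW(P) = {end, then}. Thus FOLLOW(J) = {end, then}.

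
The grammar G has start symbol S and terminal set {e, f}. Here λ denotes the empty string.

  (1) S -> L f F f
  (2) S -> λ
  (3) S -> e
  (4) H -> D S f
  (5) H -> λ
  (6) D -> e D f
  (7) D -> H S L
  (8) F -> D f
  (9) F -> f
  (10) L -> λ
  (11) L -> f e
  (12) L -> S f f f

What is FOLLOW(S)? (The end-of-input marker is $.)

FIRST(S): from S->L f F f we get {e, f}; from S->λ we get {λ}; from S->e we get {e}. So FIRST(S) = {λ, e, f}.
FIRST(L): from L->λ we get {λ}; from L->f e we get {f}; from L->S f f f we get {e, f}. So FIRST(L) = {λ, e, f}.
FIRST(H): from H->D S f we get {e, f}; from H->λ we get {λ}. So FIRST(H) = {λ, e, f}.
FIRST(D): from D->e D f we get {e}; from D->H S L we get {λ, e, f}. So FIRST(D) = {λ, e, f}.
FIRST(F): from F->D f we get {e, f}; from F->f we get {f}. So FIRST(F) = {e, f}.
FOLLOW(S) includes $ since S is the start symbol.
FOLLOW(D): in H->D S f, D is followed by S f with FIRST {e, f}; in D->e D f, D is followed by f with FIRST {f}; in F->D f, D is followed by f with FIRST {f}. Thus FOLLOW(D) = {e, f}.
FOLLOW(S): in H->D S f, S is followed by f with FIRST {f}; in D->H S L, S is followed by L with FIRST {λ, e, f}; in D->H S L, the suffix after S is nullable, so FOLLOW(S) ⊇ FOLLOW(D) = {e, f}; in L->S f f f, S is followed by f f f with FIRST {f}. Thus FOLLOW(S) = {$, e, f}.
FOLLOW(H): in D->H S L, H is followed by S L with FIRST {λ, e, f}; in D->H S L, the suffix after H is nullable, so FOLLOW(H) ⊇ FOLLOW(D) = {e, f}. Thus FOLLOW(H) = {e, f}.
FOLLOW(F): in S->L f F f, F is followed by f with FIRST {f}. Thus FOLLOW(F) = {f}.
FOLLOW(L): in S->L f F f, L is followed by f F f with FIRST {f}; in D->H S L, the suffix after L is empty, so FOLLOW(L) ⊇ FOLLOW(D) = {e, f}. Thus FOLLOW(L) = {e, f}.

{$, e, f}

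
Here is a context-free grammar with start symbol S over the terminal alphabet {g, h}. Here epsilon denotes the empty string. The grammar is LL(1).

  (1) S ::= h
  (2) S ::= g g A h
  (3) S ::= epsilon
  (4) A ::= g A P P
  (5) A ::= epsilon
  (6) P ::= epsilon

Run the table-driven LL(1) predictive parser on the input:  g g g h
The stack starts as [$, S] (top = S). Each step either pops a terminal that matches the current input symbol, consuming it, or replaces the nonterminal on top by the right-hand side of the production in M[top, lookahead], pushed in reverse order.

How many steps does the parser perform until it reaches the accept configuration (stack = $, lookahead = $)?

step 1: stack=$ S  input=g g g h $  — expand S ::= g g A h
step 2: stack=$ h A g g  input=g g g h $  — match g
step 3: stack=$ h A g  input=g g h $  — match g
step 4: stack=$ h A  input=g h $  — expand A ::= g A P P
step 5: stack=$ h P P A g  input=g h $  — match g
step 6: stack=$ h P P A  input=h $  — expand A ::= epsilon
step 7: stack=$ h P P  input=h $  — expand P ::= epsilon
step 8: stack=$ h P  input=h $  — expand P ::= epsilon
step 9: stack=$ h  input=h $  — match h
Accept reached after 9 steps.

9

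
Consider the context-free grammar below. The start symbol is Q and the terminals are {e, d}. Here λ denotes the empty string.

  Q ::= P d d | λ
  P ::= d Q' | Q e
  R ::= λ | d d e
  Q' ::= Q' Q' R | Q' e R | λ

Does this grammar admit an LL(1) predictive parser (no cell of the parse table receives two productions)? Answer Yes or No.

FIRST(Q) = {λ, d, e}
FIRST(P) = {d, e}
FIRST(R) = {λ, d}
FIRST(Q') = {λ, d, e}
FOLLOW(Q) = {$, e}
FOLLOW(P) = {d}
FOLLOW(R) = {d, e}
FOLLOW(Q') = {d, e}
Cell M[P, d] receives both P ::= d Q' and P ::= Q e — the grammar is not LL(1).

No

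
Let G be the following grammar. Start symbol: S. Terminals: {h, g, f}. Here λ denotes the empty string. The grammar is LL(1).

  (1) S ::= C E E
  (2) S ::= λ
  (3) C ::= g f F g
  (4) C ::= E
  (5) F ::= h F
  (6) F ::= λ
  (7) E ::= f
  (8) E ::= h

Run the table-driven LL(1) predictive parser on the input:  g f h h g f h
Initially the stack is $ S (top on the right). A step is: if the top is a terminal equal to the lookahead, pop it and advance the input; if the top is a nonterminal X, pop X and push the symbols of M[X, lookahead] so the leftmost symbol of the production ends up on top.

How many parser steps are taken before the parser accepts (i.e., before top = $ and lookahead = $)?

14

step 1: stack=$ S  input=g f h h g f h $  — expand S ::= C E E
step 2: stack=$ E E C  input=g f h h g f h $  — expand C ::= g f F g
step 3: stack=$ E E g F f g  input=g f h h g f h $  — match g
step 4: stack=$ E E g F f  input=f h h g f h $  — match f
step 5: stack=$ E E g F  input=h h g f h $  — expand F ::= h F
step 6: stack=$ E E g F h  input=h h g f h $  — match h
step 7: stack=$ E E g F  input=h g f h $  — expand F ::= h F
step 8: stack=$ E E g F h  input=h g f h $  — match h
step 9: stack=$ E E g F  input=g f h $  — expand F ::= λ
step 10: stack=$ E E g  input=g f h $  — match g
step 11: stack=$ E E  input=f h $  — expand E ::= f
step 12: stack=$ E f  input=f h $  — match f
step 13: stack=$ E  input=h $  — expand E ::= h
step 14: stack=$ h  input=h $  — match h
Accept reached after 14 steps.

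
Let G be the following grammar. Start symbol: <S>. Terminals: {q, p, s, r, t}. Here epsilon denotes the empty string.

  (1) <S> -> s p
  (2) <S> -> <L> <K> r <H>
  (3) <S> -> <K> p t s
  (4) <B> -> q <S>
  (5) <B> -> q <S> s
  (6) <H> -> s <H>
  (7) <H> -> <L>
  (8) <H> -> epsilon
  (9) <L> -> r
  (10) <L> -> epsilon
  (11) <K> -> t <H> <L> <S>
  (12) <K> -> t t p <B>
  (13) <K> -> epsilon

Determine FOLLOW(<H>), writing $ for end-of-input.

{$, p, r, s, t}

FIRST(<B>): from <B>->q <S> we get {q}; from <B>->q <S> s we get {q}. So FIRST(<B>) = {q}.
FIRST(<L>): from <L>->r we get {r}; from <L>->epsilon we get {epsilon}. So FIRST(<L>) = {epsilon, r}.
FIRST(<K>): from <K>->t <H> <L> <S> we get {t}; from <K>->t t p <B> we get {t}; from <K>->epsilon we get {epsilon}. So FIRST(<K>) = {epsilon, t}.
FIRST(<S>): from <S>->s p we get {s}; from <S>-><L> <K> r <H> we get {r, t}; from <S>-><K> p t s we get {p, t}. So FIRST(<S>) = {p, r, s, t}.
FIRST(<H>): from <H>->s <H> we get {s}; from <H>-><L> we get {epsilon, r}; from <H>->epsilon we get {epsilon}. So FIRST(<H>) = {epsilon, r, s}.
FOLLOW(<S>) includes $ since <S> is the start symbol.
FOLLOW(<K>): in <S>-><L> <K> r <H>, <K> is followed by r <H> with FIRST {r}; in <S>-><K> p t s, <K> is followed by p t s with FIRST {p}. Thus FOLLOW(<K>) = {p, r}.
FOLLOW(<B>): in <K>->t t p <B>, the suffix after <B> is empty, so FOLLOW(<B>) ⊇ FOLLOW(<K>) = {p, r}. Thus FOLLOW(<B>) = {p, r}.
FOLLOW(<S>): in <B>->q <S>, the suffix after <S> is empty, so FOLLOW(<S>) ⊇ FOLLOW(<B>) = {p, r}; in <B>->q <S> s, <S> is followed by s with FIRST {s}; in <K>->t <H> <L> <S>, the suffix after <S> is empty, so FOLLOW(<S>) ⊇ FOLLOW(<K>) = {p, r}. Thus FOLLOW(<S>) = {$, p, r, s}.
FOLLOW(<H>): in <S>-><L> <K> r <H>, the suffix after <H> is empty, so FOLLOW(<H>) ⊇ FOLLOW(<S>) = {$, p, r, s}; in <H>->s <H>, the suffix after <H> is empty (adds nothing new); in <K>->t <H> <L> <S>, <H> is followed by <L> <S> with FIRST {p, r, s, t}. Thus FOLLOW(<H>) = {$, p, r, s, t}.
FOLLOW(<L>): in <S>-><L> <K> r <H>, <L> is followed by <K> r <H> with FIRST {r, t}; in <H>-><L>, the suffix after <L> is empty, so FOLLOW(<L>) ⊇ FOLLOW(<H>) = {$, p, r, s, t}; in <K>->t <H> <L> <S>, <L> is followed by <S> with FIRST {p, r, s, t}. Thus FOLLOW(<L>) = {$, p, r, s, t}.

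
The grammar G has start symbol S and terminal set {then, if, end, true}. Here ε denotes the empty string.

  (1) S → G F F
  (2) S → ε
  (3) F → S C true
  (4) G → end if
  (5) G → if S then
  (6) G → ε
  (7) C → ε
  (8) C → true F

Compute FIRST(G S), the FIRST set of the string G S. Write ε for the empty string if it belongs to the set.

{ε, end, if, true}

FIRST(G) = {ε, end, if}
FIRST(C) = {ε, true}
FIRST(S) = {ε, end, if, true}  (via G F F)
FIRST(F) = {end, if, true}  (via S C true)
FIRST(G S): take FIRST of each symbol in turn, carrying on past any symbol whose FIRST contains ε; result {ε, end, if, true}.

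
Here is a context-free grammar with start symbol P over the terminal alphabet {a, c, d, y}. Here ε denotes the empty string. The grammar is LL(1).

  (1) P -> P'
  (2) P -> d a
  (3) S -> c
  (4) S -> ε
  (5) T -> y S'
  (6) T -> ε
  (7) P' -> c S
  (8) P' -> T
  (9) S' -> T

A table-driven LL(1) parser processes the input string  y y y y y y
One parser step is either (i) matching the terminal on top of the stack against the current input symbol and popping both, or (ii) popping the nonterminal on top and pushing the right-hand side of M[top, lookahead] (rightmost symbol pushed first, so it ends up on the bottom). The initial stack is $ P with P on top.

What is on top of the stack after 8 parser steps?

step 1: stack=$ P  input=y y y y y y $  — expand P -> P'
step 2: stack=$ P'  input=y y y y y y $  — expand P' -> T
step 3: stack=$ T  input=y y y y y y $  — expand T -> y S'
step 4: stack=$ S' y  input=y y y y y y $  — match y
step 5: stack=$ S'  input=y y y y y $  — expand S' -> T
step 6: stack=$ T  input=y y y y y $  — expand T -> y S'
step 7: stack=$ S' y  input=y y y y y $  — match y
step 8: stack=$ S'  input=y y y y $  — expand S' -> T
Stack after step 8: $ T (top = T).

T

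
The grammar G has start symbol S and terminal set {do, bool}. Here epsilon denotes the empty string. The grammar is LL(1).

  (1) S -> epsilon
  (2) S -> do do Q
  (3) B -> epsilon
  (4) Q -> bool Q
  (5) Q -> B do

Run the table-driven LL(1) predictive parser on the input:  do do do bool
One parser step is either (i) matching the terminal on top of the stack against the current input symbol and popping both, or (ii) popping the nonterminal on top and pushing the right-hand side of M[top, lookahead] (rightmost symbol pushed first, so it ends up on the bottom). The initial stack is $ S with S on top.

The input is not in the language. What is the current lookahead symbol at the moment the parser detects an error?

bool

     Stack      Input            Action
  1  $ S        do do do bool $  expand S -> do do Q
  2  $ Q do do  do do do bool $  match do
  3  $ Q do     do do bool $     match do
  4  $ Q        do bool $        expand Q -> B do
  5  $ do B     do bool $        expand B -> epsilon
  6  $ do       do bool $        match do
  7  $          bool $           error: stack empty but input remains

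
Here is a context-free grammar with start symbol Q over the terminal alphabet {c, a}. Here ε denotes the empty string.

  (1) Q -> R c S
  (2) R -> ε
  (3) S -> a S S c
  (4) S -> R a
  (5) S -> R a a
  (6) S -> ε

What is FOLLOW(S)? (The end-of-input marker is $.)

{$, a, c}

FIRST(R) = {ε}
FIRST(Q) = {c}  (via R c S)
FIRST(S) = {ε, a}  (via R a, R a a)
FOLLOW(Q) includes $ since Q is the start symbol.
FOLLOW(Q): Q appears on no right-hand side. Thus FOLLOW(Q) = {$}.
FOLLOW(R): in Q->R c S, R is followed by c S with FIRST {c}; in S->R a, R is followed by a with FIRST {a}; in S->R a a, R is followed by a a with FIRST {a}. Thus FOLLOW(R) = {a, c}.
FOLLOW(S): in Q->R c S, the suffix after S is empty, so FOLLOW(S) ⊇ FOLLOW(Q) = {$}; in S->a S S c (occurrence 1), S is followed by S c with FIRST {a, c}; in S->a S S c (occurrence 2), S is followed by c with FIRST {c}. Thus FOLLOW(S) = {$, a, c}.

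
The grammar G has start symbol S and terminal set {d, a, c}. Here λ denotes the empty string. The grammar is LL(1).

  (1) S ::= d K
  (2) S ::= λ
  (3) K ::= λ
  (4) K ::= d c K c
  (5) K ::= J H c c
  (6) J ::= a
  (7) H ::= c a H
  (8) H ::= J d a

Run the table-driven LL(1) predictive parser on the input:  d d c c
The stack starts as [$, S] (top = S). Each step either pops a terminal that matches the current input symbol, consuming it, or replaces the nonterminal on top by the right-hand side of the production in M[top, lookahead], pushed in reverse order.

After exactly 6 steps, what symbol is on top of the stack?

c

     Stack      Input      Action
  1  $ S        d d c c $  expand S ::= d K
  2  $ K d      d d c c $  match d
  3  $ K        d c c $    expand K ::= d c K c
  4  $ c K c d  d c c $    match d
  5  $ c K c    c c $      match c
  6  $ c K      c $        expand K ::= λ
Stack after step 6: $ c (top = c).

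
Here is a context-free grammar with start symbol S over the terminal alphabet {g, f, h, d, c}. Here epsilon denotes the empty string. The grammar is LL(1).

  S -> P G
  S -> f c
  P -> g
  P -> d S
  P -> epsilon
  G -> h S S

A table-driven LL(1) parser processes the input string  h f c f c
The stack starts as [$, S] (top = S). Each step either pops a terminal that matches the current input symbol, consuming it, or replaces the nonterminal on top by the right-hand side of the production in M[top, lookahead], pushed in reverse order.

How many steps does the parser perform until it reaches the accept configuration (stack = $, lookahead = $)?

step 1: stack=$ S  input=h f c f c $  — expand S -> P G
step 2: stack=$ G P  input=h f c f c $  — expand P -> epsilon
step 3: stack=$ G  input=h f c f c $  — expand G -> h S S
step 4: stack=$ S S h  input=h f c f c $  — match h
step 5: stack=$ S S  input=f c f c $  — expand S -> f c
step 6: stack=$ S c f  input=f c f c $  — match f
step 7: stack=$ S c  input=c f c $  — match c
step 8: stack=$ S  input=f c $  — expand S -> f c
step 9: stack=$ c f  input=f c $  — match f
step 10: stack=$ c  input=c $  — match c
Accept reached after 10 steps.

10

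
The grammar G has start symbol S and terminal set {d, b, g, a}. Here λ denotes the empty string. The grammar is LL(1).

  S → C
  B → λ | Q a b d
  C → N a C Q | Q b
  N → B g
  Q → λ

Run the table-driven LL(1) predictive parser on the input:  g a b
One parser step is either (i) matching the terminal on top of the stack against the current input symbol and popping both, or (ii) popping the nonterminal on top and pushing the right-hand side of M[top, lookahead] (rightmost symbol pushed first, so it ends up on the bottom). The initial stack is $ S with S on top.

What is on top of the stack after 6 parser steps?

     Stack        Input    Action
  1  $ S          g a b $  expand S → C
  2  $ C          g a b $  expand C → N a C Q
  3  $ Q C a N    g a b $  expand N → B g
  4  $ Q C a g B  g a b $  expand B → λ
  5  $ Q C a g    g a b $  match g
  6  $ Q C a      a b $    match a
Stack after step 6: $ Q C (top = C).

C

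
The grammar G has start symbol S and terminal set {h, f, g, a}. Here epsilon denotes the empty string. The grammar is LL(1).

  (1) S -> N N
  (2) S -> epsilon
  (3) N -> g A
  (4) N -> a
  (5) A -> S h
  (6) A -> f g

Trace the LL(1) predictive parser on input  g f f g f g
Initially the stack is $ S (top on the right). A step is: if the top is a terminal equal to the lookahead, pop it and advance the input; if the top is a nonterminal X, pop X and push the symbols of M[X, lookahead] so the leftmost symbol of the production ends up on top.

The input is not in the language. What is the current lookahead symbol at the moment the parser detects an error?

f

step 1: stack=$ S  input=g f f g f g $  — expand S -> N N
step 2: stack=$ N N  input=g f f g f g $  — expand N -> g A
step 3: stack=$ N A g  input=g f f g f g $  — match g
step 4: stack=$ N A  input=f f g f g $  — expand A -> f g
step 5: stack=$ N g f  input=f f g f g $  — match f
step 6: stack=$ N g  input=f g f g $  — error: top is terminal g but lookahead is f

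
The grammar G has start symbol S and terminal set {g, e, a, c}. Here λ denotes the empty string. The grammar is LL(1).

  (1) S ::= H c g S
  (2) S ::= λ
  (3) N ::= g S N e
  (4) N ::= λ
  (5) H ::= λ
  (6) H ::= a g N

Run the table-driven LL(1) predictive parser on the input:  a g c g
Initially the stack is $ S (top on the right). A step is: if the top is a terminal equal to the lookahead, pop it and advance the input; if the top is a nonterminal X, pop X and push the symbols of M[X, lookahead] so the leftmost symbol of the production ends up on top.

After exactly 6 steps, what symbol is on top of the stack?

g

step 1: stack=$ S  input=a g c g $  — expand S ::= H c g S
step 2: stack=$ S g c H  input=a g c g $  — expand H ::= a g N
step 3: stack=$ S g c N g a  input=a g c g $  — match a
step 4: stack=$ S g c N g  input=g c g $  — match g
step 5: stack=$ S g c N  input=c g $  — expand N ::= λ
step 6: stack=$ S g c  input=c g $  — match c
Stack after step 6: $ S g (top = g).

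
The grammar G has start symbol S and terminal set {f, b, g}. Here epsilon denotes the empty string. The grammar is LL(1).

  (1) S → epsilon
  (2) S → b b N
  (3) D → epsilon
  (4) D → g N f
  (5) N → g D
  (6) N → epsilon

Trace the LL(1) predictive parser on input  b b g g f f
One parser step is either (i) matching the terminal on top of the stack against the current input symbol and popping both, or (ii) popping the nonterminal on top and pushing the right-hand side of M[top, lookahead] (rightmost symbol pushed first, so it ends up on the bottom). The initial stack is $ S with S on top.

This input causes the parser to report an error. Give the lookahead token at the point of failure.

f

step 1: stack=$ S  input=b b g g f f $  — expand S → b b N
step 2: stack=$ N b b  input=b b g g f f $  — match b
step 3: stack=$ N b  input=b g g f f $  — match b
step 4: stack=$ N  input=g g f f $  — expand N → g D
step 5: stack=$ D g  input=g g f f $  — match g
step 6: stack=$ D  input=g f f $  — expand D → g N f
step 7: stack=$ f N g  input=g f f $  — match g
step 8: stack=$ f N  input=f f $  — expand N → epsilon
step 9: stack=$ f  input=f f $  — match f
step 10: stack=$  input=f $  — error: stack empty but input remains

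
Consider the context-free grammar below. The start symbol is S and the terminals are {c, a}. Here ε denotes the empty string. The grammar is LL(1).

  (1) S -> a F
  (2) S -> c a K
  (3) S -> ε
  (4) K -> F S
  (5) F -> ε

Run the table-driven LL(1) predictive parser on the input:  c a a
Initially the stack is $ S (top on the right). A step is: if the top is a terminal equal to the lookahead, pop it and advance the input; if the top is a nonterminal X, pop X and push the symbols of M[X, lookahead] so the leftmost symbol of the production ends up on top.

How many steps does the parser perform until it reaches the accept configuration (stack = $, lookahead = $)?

8

step 1: stack=$ S  input=c a a $  — expand S -> c a K
step 2: stack=$ K a c  input=c a a $  — match c
step 3: stack=$ K a  input=a a $  — match a
step 4: stack=$ K  input=a $  — expand K -> F S
step 5: stack=$ S F  input=a $  — expand F -> ε
step 6: stack=$ S  input=a $  — expand S -> a F
step 7: stack=$ F a  input=a $  — match a
step 8: stack=$ F  input=$  — expand F -> ε
Accept reached after 8 steps.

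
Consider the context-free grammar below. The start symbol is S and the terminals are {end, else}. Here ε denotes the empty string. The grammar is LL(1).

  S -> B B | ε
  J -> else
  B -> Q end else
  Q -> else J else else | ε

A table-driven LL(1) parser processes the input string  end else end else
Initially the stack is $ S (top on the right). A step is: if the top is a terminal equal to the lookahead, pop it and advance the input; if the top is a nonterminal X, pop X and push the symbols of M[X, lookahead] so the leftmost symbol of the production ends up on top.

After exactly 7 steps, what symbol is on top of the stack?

end

step 1: stack=$ S  input=end else end else $  — expand S -> B B
step 2: stack=$ B B  input=end else end else $  — expand B -> Q end else
step 3: stack=$ B else end Q  input=end else end else $  — expand Q -> ε
step 4: stack=$ B else end  input=end else end else $  — match end
step 5: stack=$ B else  input=else end else $  — match else
step 6: stack=$ B  input=end else $  — expand B -> Q end else
step 7: stack=$ else end Q  input=end else $  — expand Q -> ε
Stack after step 7: $ else end (top = end).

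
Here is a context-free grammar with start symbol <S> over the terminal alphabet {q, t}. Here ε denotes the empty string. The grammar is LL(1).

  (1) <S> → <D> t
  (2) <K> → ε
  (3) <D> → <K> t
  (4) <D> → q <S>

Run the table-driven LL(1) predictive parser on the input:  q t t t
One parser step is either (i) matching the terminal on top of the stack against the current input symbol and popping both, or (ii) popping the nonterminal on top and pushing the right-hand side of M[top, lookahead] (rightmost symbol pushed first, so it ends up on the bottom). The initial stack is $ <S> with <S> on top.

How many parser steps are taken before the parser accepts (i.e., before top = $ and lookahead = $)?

     Stack        Input      Action
  1  $ <S>        q t t t $  expand <S> → <D> t
  2  $ t <D>      q t t t $  expand <D> → q <S>
  3  $ t <S> q    q t t t $  match q
  4  $ t <S>      t t t $    expand <S> → <D> t
  5  $ t t <D>    t t t $    expand <D> → <K> t
  6  $ t t t <K>  t t t $    expand <K> → ε
  7  $ t t t      t t t $    match t
  8  $ t t        t t $      match t
  9  $ t          t $        match t
Accept reached after 9 steps.

9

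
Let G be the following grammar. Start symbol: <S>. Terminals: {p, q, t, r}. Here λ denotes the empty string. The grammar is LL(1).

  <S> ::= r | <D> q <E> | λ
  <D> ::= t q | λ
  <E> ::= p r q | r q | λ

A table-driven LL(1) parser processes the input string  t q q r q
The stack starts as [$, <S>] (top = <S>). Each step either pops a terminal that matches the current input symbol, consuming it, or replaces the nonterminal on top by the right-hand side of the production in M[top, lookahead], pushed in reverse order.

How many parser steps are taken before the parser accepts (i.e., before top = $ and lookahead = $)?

8

     Stack        Input        Action
  1  $ <S>        t q q r q $  expand <S> ::= <D> q <E>
  2  $ <E> q <D>  t q q r q $  expand <D> ::= t q
  3  $ <E> q q t  t q q r q $  match t
  4  $ <E> q q    q q r q $    match q
  5  $ <E> q      q r q $      match q
  6  $ <E>        r q $        expand <E> ::= r q
  7  $ q r        r q $        match r
  8  $ q          q $          match q
Accept reached after 8 steps.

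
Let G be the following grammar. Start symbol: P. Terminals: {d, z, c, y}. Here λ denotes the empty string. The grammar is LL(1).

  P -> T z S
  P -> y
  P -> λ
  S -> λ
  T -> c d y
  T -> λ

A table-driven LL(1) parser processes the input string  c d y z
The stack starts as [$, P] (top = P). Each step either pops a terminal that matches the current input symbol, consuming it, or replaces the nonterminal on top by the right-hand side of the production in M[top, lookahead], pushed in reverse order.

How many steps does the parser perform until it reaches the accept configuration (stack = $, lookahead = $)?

7

step 1: stack=$ P  input=c d y z $  — expand P -> T z S
step 2: stack=$ S z T  input=c d y z $  — expand T -> c d y
step 3: stack=$ S z y d c  input=c d y z $  — match c
step 4: stack=$ S z y d  input=d y z $  — match d
step 5: stack=$ S z y  input=y z $  — match y
step 6: stack=$ S z  input=z $  — match z
step 7: stack=$ S  input=$  — expand S -> λ
Accept reached after 7 steps.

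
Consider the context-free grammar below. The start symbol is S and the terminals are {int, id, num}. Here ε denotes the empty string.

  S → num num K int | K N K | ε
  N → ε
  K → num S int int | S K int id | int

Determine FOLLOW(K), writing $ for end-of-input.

FIRST(N) = {ε}
FIRST(S) = {ε, int, num}  (via K N K)
FIRST(K) = {int, num}  (via S K int id)
FOLLOW(S) includes $ since S is the start symbol.
FOLLOW(S): in K→num S int int, S is followed by int int with FIRST {int}; in K→S K int id, S is followed by K int id with FIRST {int, num}. Thus FOLLOW(S) = {$, int, num}.
FOLLOW(N): in S→K N K, N is followed by K with FIRST {int, num}. Thus FOLLOW(N) = {int, num}.
FOLLOW(K): in S→num num K int, K is followed by int with FIRST {int}; in S→K N K (occurrence 1), K is followed by N K with FIRST {int, num}; in S→K N K (occurrence 2), the suffix after K is empty, so FOLLOW(K) ⊇ FOLLOW(S) = {$, int, num}; in K→S K int id, K is followed by int id with FIRST {int}. Thus FOLLOW(K) = {$, int, num}.

{$, int, num}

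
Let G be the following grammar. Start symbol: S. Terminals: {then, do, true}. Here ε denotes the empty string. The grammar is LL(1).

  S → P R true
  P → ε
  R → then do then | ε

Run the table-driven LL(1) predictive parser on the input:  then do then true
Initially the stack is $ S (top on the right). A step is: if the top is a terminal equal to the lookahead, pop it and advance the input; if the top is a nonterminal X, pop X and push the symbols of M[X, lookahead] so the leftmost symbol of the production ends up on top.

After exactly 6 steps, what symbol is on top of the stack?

step 1: stack=$ S  input=then do then true $  — expand S → P R true
step 2: stack=$ true R P  input=then do then true $  — expand P → ε
step 3: stack=$ true R  input=then do then true $  — expand R → then do then
step 4: stack=$ true then do then  input=then do then true $  — match then
step 5: stack=$ true then do  input=do then true $  — match do
step 6: stack=$ true then  input=then true $  — match then
Stack after step 6: $ true (top = true).

true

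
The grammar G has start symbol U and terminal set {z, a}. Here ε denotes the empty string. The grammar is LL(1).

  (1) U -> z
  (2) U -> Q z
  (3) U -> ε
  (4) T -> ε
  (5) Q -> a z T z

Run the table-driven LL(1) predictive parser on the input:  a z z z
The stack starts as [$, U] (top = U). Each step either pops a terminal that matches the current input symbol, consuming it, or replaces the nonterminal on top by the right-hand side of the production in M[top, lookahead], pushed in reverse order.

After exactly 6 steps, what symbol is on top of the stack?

     Stack        Input      Action
  1  $ U          a z z z $  expand U -> Q z
  2  $ z Q        a z z z $  expand Q -> a z T z
  3  $ z z T z a  a z z z $  match a
  4  $ z z T z    z z z $    match z
  5  $ z z T      z z $      expand T -> ε
  6  $ z z        z z $      match z
Stack after step 6: $ z (top = z).

z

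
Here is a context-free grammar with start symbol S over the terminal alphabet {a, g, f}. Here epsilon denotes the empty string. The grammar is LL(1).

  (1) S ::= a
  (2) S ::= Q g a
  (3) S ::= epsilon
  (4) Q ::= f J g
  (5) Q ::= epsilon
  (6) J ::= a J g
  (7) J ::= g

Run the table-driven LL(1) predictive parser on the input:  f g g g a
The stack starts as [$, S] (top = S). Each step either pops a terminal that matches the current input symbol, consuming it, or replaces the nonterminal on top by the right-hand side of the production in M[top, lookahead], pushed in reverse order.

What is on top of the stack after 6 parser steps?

step 1: stack=$ S  input=f g g g a $  — expand S ::= Q g a
step 2: stack=$ a g Q  input=f g g g a $  — expand Q ::= f J g
step 3: stack=$ a g g J f  input=f g g g a $  — match f
step 4: stack=$ a g g J  input=g g g a $  — expand J ::= g
step 5: stack=$ a g g g  input=g g g a $  — match g
step 6: stack=$ a g g  input=g g a $  — match g
Stack after step 6: $ a g (top = g).

g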